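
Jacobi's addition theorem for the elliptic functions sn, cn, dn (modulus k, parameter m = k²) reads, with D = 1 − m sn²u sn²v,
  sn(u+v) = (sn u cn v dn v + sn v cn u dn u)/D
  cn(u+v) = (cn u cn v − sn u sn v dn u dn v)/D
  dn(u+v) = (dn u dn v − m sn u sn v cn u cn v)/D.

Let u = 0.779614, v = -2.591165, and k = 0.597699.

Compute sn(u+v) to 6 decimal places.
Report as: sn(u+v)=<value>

sn(u+v)=-0.998741

sn u = 0.6851303874170349, cn u = 0.7284204501781809, dn u = 0.9123093328760702
sn v = -0.7639196501193455, cn v = -0.6453113730297466, dn v = 0.8896751705867084
m = k² = 0.357244094601
D = 1 − m·sn²u·sn²v = 0.9021396236804919
sn(u+v) = (sn u·cn v·dn v + sn v·cn u·dn u)/D = -0.9010041612002125/0.9021396236804919 = -0.9987413672446322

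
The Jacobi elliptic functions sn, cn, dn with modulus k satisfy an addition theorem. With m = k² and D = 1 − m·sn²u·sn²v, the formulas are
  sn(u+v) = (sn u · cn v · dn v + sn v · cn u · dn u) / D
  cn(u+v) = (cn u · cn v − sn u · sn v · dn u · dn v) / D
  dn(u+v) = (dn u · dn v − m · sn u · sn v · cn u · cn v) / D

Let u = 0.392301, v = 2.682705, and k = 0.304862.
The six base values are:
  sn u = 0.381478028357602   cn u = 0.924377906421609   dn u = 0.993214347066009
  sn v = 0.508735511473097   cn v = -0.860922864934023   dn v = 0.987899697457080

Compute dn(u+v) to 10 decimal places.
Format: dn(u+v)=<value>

m = k² = 0.092940839044
D = 1 − m·sn²u·sn²v = 0.9964995026324011
dn(u+v) = (dn u·dn v − m·sn u·sn v·cn u·cn v)/D = 0.9955504514102455/0.9964995026324011 = 0.9990476149565067

dn(u+v)=0.9990476150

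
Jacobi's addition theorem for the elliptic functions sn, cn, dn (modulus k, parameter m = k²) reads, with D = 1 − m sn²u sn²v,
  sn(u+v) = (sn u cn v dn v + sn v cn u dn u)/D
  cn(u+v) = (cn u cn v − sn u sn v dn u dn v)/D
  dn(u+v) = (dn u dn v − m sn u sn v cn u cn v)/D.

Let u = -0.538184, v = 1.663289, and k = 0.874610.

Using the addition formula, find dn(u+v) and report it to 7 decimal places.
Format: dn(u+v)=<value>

sn u = -0.4965240611813399, cn u = 0.8680229586065043, dn u = 0.9007852067397121
sn v = 0.9660672086271599, cn v = 0.2582908213919487, dn v = 0.5348736724885734
m = k² = 0.7649426521
D = 1 − m·sn²u·sn²v = 0.8239953438292892
dn(u+v) = (dn u·dn v − m·sn u·sn v·cn u·cn v)/D = 0.5640715948509357/0.8239953438292892 = 0.6845567745924023

dn(u+v)=0.6845568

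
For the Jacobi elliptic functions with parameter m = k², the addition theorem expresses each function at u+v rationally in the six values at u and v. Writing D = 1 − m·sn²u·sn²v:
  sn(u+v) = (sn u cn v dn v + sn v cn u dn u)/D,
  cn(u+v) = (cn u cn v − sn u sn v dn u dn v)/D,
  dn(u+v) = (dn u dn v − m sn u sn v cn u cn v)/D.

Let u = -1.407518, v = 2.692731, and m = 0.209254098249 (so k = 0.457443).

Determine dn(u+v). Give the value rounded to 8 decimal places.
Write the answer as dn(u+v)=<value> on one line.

sn u = -0.9739215504419881, cn u = 0.2268850228302301, dn u = 0.8952751733173398
sn v = 0.5872537279884294, cn v = -0.809402902739848, dn v = 0.9632420148838797
m = k² = 0.209254098249
D = 1 − m·sn²u·sn²v = 0.931549994263316
dn(u+v) = (dn u·dn v − m·sn u·sn v·cn u·cn v)/D = 0.8403883507294958/0.931549994263316 = 0.9021398270675615

dn(u+v)=0.90213983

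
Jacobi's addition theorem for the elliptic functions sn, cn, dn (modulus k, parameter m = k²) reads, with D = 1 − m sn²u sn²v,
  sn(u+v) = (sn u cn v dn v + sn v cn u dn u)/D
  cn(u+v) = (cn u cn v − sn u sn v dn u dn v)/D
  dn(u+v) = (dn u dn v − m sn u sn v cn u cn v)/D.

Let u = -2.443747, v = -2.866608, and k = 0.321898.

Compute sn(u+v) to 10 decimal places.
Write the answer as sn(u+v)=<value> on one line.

sn(u+v)=0.9026468497

sn u = -0.7011349646611938, cn u = -0.7130285838096159, dn u = 0.9741982571113467
sn v = -0.3529165022923778, cn v = -0.9356548201178221, dn v = 0.9935262110166863
m = k² = 0.103618322404
D = 1 − m·sn²u·sn²v = 0.9936556995764568
sn(u+v) = (sn u·cn v·dn v + sn v·cn u·dn u)/D = 0.896920186951581/0.9936556995764568 = 0.9026468497427136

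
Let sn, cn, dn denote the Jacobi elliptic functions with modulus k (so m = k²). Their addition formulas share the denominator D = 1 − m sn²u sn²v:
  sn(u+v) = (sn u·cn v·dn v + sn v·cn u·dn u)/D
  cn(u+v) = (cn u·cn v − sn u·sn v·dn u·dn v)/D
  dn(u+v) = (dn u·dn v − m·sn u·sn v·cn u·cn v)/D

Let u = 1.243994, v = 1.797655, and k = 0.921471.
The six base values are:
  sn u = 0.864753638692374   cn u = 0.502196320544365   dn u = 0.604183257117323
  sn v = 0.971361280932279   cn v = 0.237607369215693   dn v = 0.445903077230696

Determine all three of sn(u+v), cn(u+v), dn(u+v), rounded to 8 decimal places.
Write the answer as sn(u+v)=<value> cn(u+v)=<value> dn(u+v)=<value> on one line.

m = k² = 0.849108803841
D = 1 − m·sn²u·sn²v = 0.4008856575274886
sn(u+v) = (sn u·cn v·dn v + sn v·cn u·dn u)/D = 0.3863496128168532/0.4008856575274886 = 0.9637401726959048
cn(u+v) = (cn u·cn v − sn u·sn v·dn u·dn v)/D = -0.106973300816206/0.4008856575274886 = -0.2668424245356567
dn(u+v) = (dn u·dn v − m·sn u·sn v·cn u·cn v)/D = 0.1842992563542503/0.4008856575274886 = 0.4597302320340881

sn(u+v)=0.96374017 cn(u+v)=-0.26684242 dn(u+v)=0.45973023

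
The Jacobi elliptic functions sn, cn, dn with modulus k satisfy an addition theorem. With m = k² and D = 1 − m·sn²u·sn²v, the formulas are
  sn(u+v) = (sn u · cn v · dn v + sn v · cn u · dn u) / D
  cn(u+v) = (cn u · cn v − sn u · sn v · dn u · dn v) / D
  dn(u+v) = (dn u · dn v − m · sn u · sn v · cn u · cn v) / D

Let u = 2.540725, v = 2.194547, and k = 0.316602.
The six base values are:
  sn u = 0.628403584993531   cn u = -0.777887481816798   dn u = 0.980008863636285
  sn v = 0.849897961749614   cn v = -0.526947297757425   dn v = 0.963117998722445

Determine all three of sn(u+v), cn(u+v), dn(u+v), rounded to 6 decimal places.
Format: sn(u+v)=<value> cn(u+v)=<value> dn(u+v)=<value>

sn(u+v)=-0.995288 cn(u+v)=-0.096965 dn(u+v)=0.949055

m = k² = 0.100236826404
D = 1 − m·sn²u·sn²v = 0.9714084176414207
sn(u+v) = (sn u·cn v·dn v + sn v·cn u·dn u)/D = -0.9668309739929699/0.9714084176414207 = -0.995287827894713
cn(u+v) = (cn u·cn v − sn u·sn v·dn u·dn v)/D = -0.09419225866499934/0.9714084176414207 = -0.09696463089510601
dn(u+v) = (dn u·dn v − m·sn u·sn v·cn u·cn v)/D = 0.9219201290149858/0.9714084176414207 = 0.94905511654244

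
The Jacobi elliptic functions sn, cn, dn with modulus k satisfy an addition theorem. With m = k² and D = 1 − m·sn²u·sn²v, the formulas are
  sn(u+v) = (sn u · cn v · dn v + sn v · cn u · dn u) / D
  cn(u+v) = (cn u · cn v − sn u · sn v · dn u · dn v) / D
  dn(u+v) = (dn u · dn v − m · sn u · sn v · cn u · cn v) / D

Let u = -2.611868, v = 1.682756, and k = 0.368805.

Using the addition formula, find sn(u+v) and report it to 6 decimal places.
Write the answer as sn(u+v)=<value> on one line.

sn u = -0.5971855400493345, cn u = -0.8021031297507726, dn u = 0.9754445828469745
sn v = 0.9987391050780117, cn v = -0.05020159348041047, dn v = 0.9296911650324599
m = k² = 0.136017128025
D = 1 − m·sn²u·sn²v = 0.9516143837283
sn(u+v) = (sn u·cn v·dn v + sn v·cn u·dn u)/D = -0.7535487892492293/0.9516143837283 = -0.7918635974131919

sn(u+v)=-0.791864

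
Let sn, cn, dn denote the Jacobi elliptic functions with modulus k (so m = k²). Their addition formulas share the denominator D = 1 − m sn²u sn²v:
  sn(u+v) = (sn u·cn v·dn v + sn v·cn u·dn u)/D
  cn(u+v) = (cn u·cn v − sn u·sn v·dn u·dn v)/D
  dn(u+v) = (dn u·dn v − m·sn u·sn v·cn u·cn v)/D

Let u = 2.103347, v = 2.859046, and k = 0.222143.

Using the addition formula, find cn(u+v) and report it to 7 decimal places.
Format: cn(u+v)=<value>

sn u = 0.8771820579932381, cn u = -0.4801579293677731, dn u = 0.9808310952119352
sn v = 0.3166050990291541, cn v = -0.9485574369898428, dn v = 0.997523666448677
m = k² = 0.049347512449
D = 1 − m·sn²u·sn²v = 0.9961938968387381
cn(u+v) = (cn u·cn v − sn u·sn v·dn u·dn v)/D = 0.1837352018511411/0.9961938968387381 = 0.1844371888185576

cn(u+v)=0.1844372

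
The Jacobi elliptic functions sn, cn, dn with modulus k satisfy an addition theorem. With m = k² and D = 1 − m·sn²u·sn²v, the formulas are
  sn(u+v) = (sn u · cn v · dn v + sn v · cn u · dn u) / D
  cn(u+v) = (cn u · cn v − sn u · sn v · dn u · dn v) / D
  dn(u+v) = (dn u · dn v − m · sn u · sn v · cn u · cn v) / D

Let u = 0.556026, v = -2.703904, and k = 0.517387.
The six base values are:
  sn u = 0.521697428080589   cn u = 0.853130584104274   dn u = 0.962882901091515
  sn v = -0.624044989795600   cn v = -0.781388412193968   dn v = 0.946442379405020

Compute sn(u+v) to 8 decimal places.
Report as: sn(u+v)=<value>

sn(u+v)=-0.92468238

m = k² = 0.267689307769
D = 1 − m·sn²u·sn²v = 0.971627329299615
sn(u+v) = (sn u·cn v·dn v + sn v·cn u·dn u)/D = -0.8984466757275372/0.971627329299615 = -0.9246823845261442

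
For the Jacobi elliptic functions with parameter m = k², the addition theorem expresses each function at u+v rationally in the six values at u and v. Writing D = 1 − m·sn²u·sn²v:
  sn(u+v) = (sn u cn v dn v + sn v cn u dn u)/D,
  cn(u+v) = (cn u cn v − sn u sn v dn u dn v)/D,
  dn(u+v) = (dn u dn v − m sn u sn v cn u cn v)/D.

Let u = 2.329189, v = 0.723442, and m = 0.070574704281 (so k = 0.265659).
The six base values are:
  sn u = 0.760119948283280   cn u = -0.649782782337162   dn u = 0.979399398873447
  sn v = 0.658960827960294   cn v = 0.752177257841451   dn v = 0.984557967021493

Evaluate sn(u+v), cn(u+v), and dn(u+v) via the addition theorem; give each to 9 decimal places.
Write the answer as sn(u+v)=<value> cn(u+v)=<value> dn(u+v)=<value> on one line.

m = k² = 0.070574704281
D = 1 − m·sn²u·sn²v = 0.9822935081186969
sn(u+v) = (sn u·cn v·dn v + sn v·cn u·dn u)/D = 0.143555428130292/0.9822935081186969 = 0.1461431099195917
cn(u+v) = (cn u·cn v − sn u·sn v·dn u·dn v)/D = -0.9717470736495506/0.9822935081186969 = -0.9892634590557917
dn(u+v) = (dn u·dn v − m·sn u·sn v·cn u·cn v)/D = 0.9815529131063799/0.9822935081186969 = 0.9992460552714682

sn(u+v)=0.146143110 cn(u+v)=-0.989263459 dn(u+v)=0.999246055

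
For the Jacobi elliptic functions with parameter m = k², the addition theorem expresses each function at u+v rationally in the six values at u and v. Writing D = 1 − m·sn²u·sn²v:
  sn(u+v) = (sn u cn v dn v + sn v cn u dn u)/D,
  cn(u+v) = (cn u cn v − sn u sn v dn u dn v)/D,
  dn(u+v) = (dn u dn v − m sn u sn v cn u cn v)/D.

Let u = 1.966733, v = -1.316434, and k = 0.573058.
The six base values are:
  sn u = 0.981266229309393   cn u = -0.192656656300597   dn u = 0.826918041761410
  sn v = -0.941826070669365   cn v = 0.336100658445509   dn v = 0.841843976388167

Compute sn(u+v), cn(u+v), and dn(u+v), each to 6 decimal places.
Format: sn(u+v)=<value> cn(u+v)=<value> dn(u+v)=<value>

m = k² = 0.328395471364
D = 1 − m·sn²u·sn²v = 0.7195132949065333
sn(u+v) = (sn u·cn v·dn v + sn v·cn u·dn u)/D = 0.4276872035523006/0.7195132949065333 = 0.5944118150142845
cn(u+v) = (cn u·cn v − sn u·sn v·dn u·dn v)/D = 0.5786043876992888/0.7195132949065333 = 0.804160801190548
dn(u+v) = (dn u·dn v − m·sn u·sn v·cn u·cn v)/D = 0.6764839114954182/0.7195132949065333 = 0.9401965415848158

sn(u+v)=0.594412 cn(u+v)=0.804161 dn(u+v)=0.940197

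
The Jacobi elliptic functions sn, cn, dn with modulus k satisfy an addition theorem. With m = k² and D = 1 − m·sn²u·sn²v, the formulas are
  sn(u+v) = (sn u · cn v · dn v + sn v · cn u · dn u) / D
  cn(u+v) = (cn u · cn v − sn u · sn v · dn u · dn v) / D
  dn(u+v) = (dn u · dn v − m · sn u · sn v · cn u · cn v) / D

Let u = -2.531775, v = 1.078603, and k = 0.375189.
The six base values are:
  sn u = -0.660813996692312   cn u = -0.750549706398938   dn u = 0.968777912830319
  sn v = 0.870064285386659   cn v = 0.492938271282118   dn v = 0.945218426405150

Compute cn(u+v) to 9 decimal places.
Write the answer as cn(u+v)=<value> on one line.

cn(u+v)=0.164149907

m = k² = 0.140766785721
D = 1 − m·sn²u·sn²v = 0.9534669687316985
cn(u+v) = (cn u·cn v − sn u·sn v·dn u·dn v)/D = 0.1565115144600929/0.9534669687316985 = 0.1641499072257159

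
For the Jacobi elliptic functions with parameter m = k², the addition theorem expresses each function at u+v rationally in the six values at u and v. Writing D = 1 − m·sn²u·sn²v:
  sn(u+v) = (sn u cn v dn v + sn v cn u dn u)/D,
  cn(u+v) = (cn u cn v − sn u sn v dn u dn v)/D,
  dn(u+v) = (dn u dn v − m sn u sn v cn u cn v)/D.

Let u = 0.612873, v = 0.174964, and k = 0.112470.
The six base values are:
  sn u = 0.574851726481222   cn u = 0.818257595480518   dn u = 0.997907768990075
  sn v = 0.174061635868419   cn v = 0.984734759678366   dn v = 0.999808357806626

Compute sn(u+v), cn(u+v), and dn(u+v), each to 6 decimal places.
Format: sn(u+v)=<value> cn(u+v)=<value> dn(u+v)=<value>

sn(u+v)=0.708187 cn(u+v)=0.706025 dn(u+v)=0.996823

m = k² = 0.0126495009
D = 1 − m·sn²u·sn²v = 0.9998733540832817
sn(u+v) = (sn u·cn v·dn v + sn v·cn u·dn u)/D = 0.7080972574997706/0.9998733540832817 = 0.708186946484816
cn(u+v) = (cn u·cn v − sn u·sn v·dn u·dn v)/D = 0.7059355481395276/0.9998733540832817 = 0.706024963318233
dn(u+v) = (dn u·dn v − m·sn u·sn v·cn u·cn v)/D = 0.9966966653001593/0.9998733540832817 = 0.9968229088512565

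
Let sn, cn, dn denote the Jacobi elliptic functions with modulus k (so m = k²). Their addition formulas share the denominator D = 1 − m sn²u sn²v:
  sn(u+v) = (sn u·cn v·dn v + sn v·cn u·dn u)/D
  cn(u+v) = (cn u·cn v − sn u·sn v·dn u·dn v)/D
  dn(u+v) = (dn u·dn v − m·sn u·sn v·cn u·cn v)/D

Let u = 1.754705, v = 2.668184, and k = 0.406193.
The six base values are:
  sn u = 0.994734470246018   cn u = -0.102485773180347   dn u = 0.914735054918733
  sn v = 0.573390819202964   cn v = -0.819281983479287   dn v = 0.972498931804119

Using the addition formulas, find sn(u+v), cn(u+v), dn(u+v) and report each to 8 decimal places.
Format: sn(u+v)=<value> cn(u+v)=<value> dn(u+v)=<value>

sn(u+v)=-0.89431258 cn(u+v)=-0.44744275 dn(u+v)=0.93168644

m = k² = 0.164992753249
D = 1 − m·sn²u·sn²v = 0.9463239343899228
sn(u+v) = (sn u·cn v·dn v + sn v·cn u·dn u)/D = -0.8463093964318449/0.9463239343899228 = -0.894312576990293
cn(u+v) = (cn u·cn v − sn u·sn v·dn u·dn v)/D = -0.4234257837099548/0.9463239343899228 = -0.4474427501222712
dn(u+v) = (dn u·dn v − m·sn u·sn v·cn u·cn v)/D = 0.8816771779503896/0.9463239343899228 = 0.9316864404563436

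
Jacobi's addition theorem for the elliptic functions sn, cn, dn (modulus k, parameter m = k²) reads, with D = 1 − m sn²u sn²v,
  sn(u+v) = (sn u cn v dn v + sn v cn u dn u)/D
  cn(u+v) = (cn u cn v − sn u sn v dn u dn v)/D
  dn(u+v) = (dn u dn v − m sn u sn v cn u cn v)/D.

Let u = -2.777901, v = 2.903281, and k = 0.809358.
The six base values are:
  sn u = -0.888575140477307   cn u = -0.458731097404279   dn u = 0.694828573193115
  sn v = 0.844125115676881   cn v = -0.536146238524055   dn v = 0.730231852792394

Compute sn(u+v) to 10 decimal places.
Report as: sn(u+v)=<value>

sn(u+v)=0.1248390377

m = k² = 0.655060372164
D = 1 − m·sn²u·sn²v = 0.6314611385027305
sn(u+v) = (sn u·cn v·dn v + sn v·cn u·dn u)/D = 0.07883100087053936/0.6314611385027305 = 0.1248390376919426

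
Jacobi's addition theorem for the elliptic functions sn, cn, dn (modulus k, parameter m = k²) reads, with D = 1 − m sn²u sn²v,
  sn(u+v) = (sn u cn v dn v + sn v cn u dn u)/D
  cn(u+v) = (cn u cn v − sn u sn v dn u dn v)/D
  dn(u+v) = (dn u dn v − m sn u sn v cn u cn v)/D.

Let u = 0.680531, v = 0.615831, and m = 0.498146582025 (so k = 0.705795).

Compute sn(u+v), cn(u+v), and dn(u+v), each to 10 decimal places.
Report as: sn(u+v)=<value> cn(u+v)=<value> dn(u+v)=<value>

sn u = 0.610632282904037, cn u = 0.791914272554425, dn u = 0.9023609005305203
sn v = 0.5629721489336381, cn v = 0.826475867478925, dn v = 0.9176702009340454
m = k² = 0.498146582025
D = 1 − m·sn²u·sn²v = 0.9411304797114126
sn(u+v) = (sn u·cn v·dn v + sn v·cn u·dn u)/D = 0.8654188936372741/0.9411304797114126 = 0.9195525087048986
cn(u+v) = (cn u·cn v − sn u·sn v·dn u·dn v)/D = 0.3698333656898333/0.9411304797114126 = 0.3929671535058972
dn(u+v) = (dn u·dn v − m·sn u·sn v·cn u·cn v)/D = 0.7159886634893486/0.9411304797114126 = 0.7607751304674551

sn(u+v)=0.9195525087 cn(u+v)=0.3929671535 dn(u+v)=0.7607751305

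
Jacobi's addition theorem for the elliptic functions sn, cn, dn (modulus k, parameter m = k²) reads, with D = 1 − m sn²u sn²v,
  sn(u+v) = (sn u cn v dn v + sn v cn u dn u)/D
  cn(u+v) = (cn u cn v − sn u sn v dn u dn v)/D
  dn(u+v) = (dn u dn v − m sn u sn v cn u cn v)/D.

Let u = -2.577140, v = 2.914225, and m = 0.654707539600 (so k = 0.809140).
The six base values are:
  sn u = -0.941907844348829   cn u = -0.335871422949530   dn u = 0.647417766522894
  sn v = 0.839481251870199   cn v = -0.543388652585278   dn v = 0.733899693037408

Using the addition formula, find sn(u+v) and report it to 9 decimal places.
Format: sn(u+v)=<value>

sn(u+v)=0.326892259

m = k² = 0.6547075396
D = 1 − m·sn²u·sn²v = 0.5906581266160833
sn(u+v) = (sn u·cn v·dn v + sn v·cn u·dn u)/D = 0.1930815690165146/0.5906581266160833 = 0.3268922585094881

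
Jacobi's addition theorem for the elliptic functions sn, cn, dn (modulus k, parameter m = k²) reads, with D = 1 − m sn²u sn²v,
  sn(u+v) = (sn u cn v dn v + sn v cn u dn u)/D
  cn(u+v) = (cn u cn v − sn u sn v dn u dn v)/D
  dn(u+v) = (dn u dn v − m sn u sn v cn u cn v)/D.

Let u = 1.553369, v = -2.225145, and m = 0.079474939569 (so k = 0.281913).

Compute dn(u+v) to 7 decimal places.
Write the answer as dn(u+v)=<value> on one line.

sn u = 0.9988442229109564, cn u = 0.04806473090955232, dn u = 0.9595356506640835
sn v = -0.8257343826581252, cn v = -0.5640591540753548, dn v = 0.9725281610909393
m = k² = 0.079474939569
D = 1 − m·sn²u·sn²v = 0.9459362124817828
dn(u+v) = (dn u·dn v − m·sn u·sn v·cn u·cn v)/D = 0.9313983105908434/0.9459362124817828 = 0.9846312027184186

dn(u+v)=0.9846312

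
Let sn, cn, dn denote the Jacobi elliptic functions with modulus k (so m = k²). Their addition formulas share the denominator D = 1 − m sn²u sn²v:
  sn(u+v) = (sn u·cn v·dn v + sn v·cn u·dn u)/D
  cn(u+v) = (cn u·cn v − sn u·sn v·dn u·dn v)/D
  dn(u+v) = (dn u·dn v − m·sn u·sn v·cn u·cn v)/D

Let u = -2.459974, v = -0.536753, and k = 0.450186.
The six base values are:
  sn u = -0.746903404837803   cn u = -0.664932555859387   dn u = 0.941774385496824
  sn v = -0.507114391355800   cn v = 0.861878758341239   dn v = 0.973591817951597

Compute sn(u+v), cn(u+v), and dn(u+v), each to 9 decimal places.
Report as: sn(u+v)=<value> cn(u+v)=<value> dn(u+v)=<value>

m = k² = 0.202667434596
D = 1 − m·sn²u·sn²v = 0.97092466551126
sn(u+v) = (sn u·cn v·dn v + sn v·cn u·dn u)/D = -0.3091767978306165/0.97092466551126 = -0.3184354140058984
cn(u+v) = (cn u·cn v − sn u·sn v·dn u·dn v)/D = -0.9203827539569384/0.97092466551126 = -0.9479445590892392
dn(u+v) = (dn u·dn v − m·sn u·sn v·cn u·cn v)/D = 0.9608962830514154/0.97092466551126 = 0.9896713073464212

sn(u+v)=-0.318435414 cn(u+v)=-0.947944559 dn(u+v)=0.989671307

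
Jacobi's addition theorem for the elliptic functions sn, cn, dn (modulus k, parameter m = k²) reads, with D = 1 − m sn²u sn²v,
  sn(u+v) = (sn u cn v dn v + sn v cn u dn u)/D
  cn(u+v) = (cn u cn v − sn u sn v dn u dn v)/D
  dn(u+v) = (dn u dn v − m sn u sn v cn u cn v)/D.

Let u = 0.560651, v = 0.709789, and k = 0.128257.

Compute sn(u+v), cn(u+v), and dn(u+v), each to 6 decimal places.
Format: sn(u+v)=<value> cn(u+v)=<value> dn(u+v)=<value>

sn(u+v)=0.954021 cn(u+v)=0.299739 dn(u+v)=0.992486

sn u = 0.5313534445376048, cn u = 0.8471502328265174, dn u = 0.9976750998858469
sn v = 0.6510014603286167, cn v = 0.7590764774711495, dn v = 0.9965081547243044
m = k² = 0.016449858049
D = 1 − m·sn²u·sn²v = 0.9980316918952654
sn(u+v) = (sn u·cn v·dn v + sn v·cn u·dn u)/D = 0.9521433729122398/0.9980316918952654 = 0.9540211805339733
cn(u+v) = (cn u·cn v − sn u·sn v·dn u·dn v)/D = 0.2991492193649006/0.9980316918952654 = 0.2997391984585332
dn(u+v) = (dn u·dn v − m·sn u·sn v·cn u·cn v)/D = 0.9905322786383014/0.9980316918952654 = 0.9924857964753378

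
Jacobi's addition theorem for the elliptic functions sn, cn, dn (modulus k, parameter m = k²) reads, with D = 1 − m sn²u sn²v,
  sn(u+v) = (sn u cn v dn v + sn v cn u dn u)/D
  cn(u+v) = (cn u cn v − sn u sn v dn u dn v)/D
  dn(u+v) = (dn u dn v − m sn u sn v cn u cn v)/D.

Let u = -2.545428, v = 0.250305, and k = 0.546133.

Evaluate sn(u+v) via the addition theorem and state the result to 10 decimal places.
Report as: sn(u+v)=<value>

sn u = -0.752224334481929, cn u = -0.6589070879974042, dn u = 0.9117189369080242
sn v = 0.2469541859875209, cn v = 0.9690271564942032, dn v = 0.9908633250013801
m = k² = 0.298261253689
D = 1 − m·sn²u·sn²v = 0.9897074169345874
sn(u+v) = (sn u·cn v·dn v + sn v·cn u·dn u)/D = -0.8706206307007243/0.9897074169345874 = -0.8796747561994537

sn(u+v)=-0.8796747562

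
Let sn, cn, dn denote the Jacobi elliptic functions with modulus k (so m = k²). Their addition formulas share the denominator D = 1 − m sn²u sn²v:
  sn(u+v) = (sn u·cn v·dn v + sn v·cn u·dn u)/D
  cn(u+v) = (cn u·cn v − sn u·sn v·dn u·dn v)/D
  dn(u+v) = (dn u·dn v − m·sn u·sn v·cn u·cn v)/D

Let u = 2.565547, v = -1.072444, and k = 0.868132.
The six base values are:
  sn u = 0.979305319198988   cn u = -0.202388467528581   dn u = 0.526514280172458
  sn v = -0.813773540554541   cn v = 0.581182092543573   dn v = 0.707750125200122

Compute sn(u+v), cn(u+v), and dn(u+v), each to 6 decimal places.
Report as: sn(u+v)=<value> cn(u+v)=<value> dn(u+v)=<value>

sn(u+v)=0.938970 cn(u+v)=0.343999 dn(u+v)=0.579250

m = k² = 0.753653169424
D = 1 − m·sn²u·sn²v = 0.5213535012023196
sn(u+v) = (sn u·cn v·dn v + sn v·cn u·dn u)/D = 0.4895353694322932/0.5213535012023196 = 0.9389701388853263
cn(u+v) = (cn u·cn v − sn u·sn v·dn u·dn v)/D = 0.1793449059513688/0.5213535012023196 = 0.3439986602905177
dn(u+v) = (dn u·dn v − m·sn u·sn v·cn u·cn v)/D = 0.3019939592630185/0.5213535012023196 = 0.57924989199569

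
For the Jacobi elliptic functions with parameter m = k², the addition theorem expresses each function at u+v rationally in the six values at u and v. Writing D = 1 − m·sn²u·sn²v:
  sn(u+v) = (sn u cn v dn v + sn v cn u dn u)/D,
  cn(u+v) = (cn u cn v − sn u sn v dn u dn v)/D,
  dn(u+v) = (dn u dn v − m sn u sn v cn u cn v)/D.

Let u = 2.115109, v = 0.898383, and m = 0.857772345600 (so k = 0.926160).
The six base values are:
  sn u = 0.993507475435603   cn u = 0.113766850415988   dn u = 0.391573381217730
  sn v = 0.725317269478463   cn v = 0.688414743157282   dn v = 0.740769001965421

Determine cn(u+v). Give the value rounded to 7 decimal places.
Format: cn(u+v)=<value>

cn(u+v)=-0.2356826

m = k² = 0.8577723456
D = 1 − m·sn²u·sn²v = 0.5545793422772671
cn(u+v) = (cn u·cn v − sn u·sn v·dn u·dn v)/D = -0.1307047245871457/0.5545793422772671 = -0.2356826420011127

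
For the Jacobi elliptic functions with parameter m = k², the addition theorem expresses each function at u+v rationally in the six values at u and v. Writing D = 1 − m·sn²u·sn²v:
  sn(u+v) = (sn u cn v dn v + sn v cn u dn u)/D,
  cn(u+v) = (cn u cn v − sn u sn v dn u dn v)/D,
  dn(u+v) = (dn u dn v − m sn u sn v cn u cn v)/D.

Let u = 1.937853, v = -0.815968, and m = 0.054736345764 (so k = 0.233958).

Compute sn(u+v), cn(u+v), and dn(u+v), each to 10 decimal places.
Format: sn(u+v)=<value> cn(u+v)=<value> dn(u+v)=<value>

sn u = 0.9441937305114912, cn u = -0.3293906484143008, dn u = 0.975296082831065
sn v = -0.7254137520168559, cn v = 0.6883130743962572, dn v = 0.9854929529636082
m = k² = 0.054736345764
D = 1 − m·sn²u·sn²v = 0.9743215033761556
sn(u+v) = (sn u·cn v·dn v + sn v·cn u·dn u)/D = 0.8735143875591358/0.9743215033761556 = 0.8965360864276221
cn(u+v) = (cn u·cn v − sn u·sn v·dn u·dn v)/D = 0.4315958835164672/0.9743215033761556 = 0.4429707052763684
dn(u+v) = (dn u·dn v − m·sn u·sn v·cn u·cn v)/D = 0.9526473960251393/0.9743215033761556 = 0.9777546659127273

sn(u+v)=0.8965360864 cn(u+v)=0.4429707053 dn(u+v)=0.9777546659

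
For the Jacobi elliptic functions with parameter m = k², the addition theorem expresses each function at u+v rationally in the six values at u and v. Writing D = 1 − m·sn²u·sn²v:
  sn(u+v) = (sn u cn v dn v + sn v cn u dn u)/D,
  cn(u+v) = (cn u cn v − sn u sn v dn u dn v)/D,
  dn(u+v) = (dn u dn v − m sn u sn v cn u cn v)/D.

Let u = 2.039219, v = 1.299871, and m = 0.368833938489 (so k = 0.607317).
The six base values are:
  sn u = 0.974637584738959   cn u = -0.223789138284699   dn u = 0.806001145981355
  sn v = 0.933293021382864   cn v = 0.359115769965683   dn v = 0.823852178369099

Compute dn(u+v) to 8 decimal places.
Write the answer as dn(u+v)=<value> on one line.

m = k² = 0.368833938489
D = 1 − m·sn²u·sn²v = 0.6948219997137163
dn(u+v) = (dn u·dn v − m·sn u·sn v·cn u·cn v)/D = 0.6909886334159898/0.6948219997137163 = 0.9944829520376356

dn(u+v)=0.99448295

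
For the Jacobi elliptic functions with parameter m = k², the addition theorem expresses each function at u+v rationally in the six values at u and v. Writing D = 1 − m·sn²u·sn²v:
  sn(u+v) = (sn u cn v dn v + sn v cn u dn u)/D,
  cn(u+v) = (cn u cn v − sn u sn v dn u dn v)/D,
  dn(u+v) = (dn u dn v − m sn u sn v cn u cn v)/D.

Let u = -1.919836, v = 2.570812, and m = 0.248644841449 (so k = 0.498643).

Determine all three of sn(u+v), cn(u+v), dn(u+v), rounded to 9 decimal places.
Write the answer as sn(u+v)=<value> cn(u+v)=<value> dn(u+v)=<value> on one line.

sn(u+v)=0.597605514 cn(u+v)=0.801790278 dn(u+v)=0.954568428

sn u = -0.979263157320146, cn u = -0.2025923708222473, dn u = 0.8726743121298006
sn v = 0.7037663567116343, cn v = -0.7104314992740909, dn v = 0.9364023821618716
m = k² = 0.248644841449
D = 1 − m·sn²u·sn²v = 0.8819039728719415
sn(u+v) = (sn u·cn v·dn v + sn v·cn u·dn u)/D = 0.5270306772530284/0.8819039728719415 = 0.5976055142792251
cn(u+v) = (cn u·cn v − sn u·sn v·dn u·dn v)/D = 0.7071020312525826/0.8819039728719415 = 0.8017902776306675
dn(u+v) = (dn u·dn v − m·sn u·sn v·cn u·cn v)/D = 0.8418376888235717/0.8819039728719415 = 0.9545684277644277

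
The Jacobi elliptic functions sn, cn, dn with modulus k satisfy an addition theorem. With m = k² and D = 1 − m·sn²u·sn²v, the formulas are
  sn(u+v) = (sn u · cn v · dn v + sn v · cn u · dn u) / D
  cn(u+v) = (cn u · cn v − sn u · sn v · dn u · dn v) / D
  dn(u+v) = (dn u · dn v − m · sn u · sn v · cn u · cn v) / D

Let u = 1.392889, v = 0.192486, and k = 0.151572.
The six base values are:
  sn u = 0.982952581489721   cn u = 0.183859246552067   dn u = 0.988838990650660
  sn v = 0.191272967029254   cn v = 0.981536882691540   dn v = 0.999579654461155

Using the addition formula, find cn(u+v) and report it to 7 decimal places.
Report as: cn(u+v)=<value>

cn(u+v)=-0.0053754

m = k² = 0.022974071184
D = 1 − m·sn²u·sn²v = 0.9991878985480816
cn(u+v) = (cn u·cn v − sn u·sn v·dn u·dn v)/D = -0.005371070383411588/0.9991878985480816 = -0.005375435782615344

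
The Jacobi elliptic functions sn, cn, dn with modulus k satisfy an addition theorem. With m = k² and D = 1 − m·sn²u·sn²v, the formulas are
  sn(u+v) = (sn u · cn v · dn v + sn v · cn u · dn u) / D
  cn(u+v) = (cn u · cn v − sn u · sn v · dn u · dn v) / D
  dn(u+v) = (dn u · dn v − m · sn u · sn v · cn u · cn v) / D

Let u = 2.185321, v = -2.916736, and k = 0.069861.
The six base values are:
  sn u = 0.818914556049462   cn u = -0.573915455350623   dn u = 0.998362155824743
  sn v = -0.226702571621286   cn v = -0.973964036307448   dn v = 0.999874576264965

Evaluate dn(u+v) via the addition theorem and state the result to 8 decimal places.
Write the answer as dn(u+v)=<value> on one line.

m = k² = 0.004880559321
D = 1 − m·sn²u·sn²v = 0.9998317869558207
dn(u+v) = (dn u·dn v − m·sn u·sn v·cn u·cn v)/D = 0.9987434095533909/0.9998317869558207 = 0.9989114394874926

dn(u+v)=0.99891144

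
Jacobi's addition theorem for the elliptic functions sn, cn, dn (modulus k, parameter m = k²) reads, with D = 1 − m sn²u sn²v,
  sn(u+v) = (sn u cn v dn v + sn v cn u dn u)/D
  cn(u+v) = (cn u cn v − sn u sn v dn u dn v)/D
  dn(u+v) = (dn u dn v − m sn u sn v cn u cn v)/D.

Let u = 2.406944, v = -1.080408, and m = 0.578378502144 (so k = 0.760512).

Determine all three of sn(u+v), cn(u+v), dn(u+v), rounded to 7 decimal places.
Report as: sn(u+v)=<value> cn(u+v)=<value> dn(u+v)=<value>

sn(u+v)=0.9198624 cn(u+v)=0.3922411 dn(u+v)=0.7145676

sn u = 0.9496879075114962, cn u = -0.3131978261840842, dn u = 0.6916330746092451
sn v = -0.8332066640579036, cn v = 0.5529617120285091, dn v = 0.7736086593122136
m = k² = 0.578378502144
D = 1 − m·sn²u·sn²v = 0.6378575561032675
sn(u+v) = (sn u·cn v·dn v + sn v·cn u·dn u)/D = 0.5867412053206269/0.6378575561032675 = 0.9198624359098052
cn(u+v) = (cn u·cn v − sn u·sn v·dn u·dn v)/D = 0.2501939644694312/0.6378575561032675 = 0.3922411235478497
dn(u+v) = (dn u·dn v − m·sn u·sn v·cn u·cn v)/D = 0.4557923286515762/0.6378575561032675 = 0.7145675774949737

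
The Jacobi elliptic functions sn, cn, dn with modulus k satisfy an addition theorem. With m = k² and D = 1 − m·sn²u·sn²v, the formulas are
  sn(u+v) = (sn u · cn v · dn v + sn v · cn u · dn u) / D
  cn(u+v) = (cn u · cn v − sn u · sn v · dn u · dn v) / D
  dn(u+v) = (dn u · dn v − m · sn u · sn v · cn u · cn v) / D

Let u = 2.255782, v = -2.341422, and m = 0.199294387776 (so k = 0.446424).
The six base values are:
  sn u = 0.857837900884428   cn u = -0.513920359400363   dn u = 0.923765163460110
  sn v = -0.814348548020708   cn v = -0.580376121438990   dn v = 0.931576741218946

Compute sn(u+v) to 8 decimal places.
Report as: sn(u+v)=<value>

m = k² = 0.199294387776
D = 1 − m·sn²u·sn²v = 0.9027418101713329
sn(u+v) = (sn u·cn v·dn v + sn v·cn u·dn u)/D = -0.07719760509200843/0.9027418101713329 = -0.08551460032338257

sn(u+v)=-0.08551460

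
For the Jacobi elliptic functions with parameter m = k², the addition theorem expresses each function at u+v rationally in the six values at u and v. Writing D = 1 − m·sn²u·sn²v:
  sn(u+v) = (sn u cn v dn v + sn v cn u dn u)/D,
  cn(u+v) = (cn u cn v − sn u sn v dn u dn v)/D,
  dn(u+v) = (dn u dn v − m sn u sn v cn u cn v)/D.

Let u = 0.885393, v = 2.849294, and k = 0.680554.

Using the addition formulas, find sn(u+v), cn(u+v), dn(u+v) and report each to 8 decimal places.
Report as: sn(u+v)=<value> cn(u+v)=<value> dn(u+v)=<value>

sn u = 0.7446174852904638, cn u = 0.6674914236150948, dn u = 0.8620916406628102
sn v = 0.6921480471744405, cn v = -0.7217555547362337, dn v = 0.8821096502352177
m = k² = 0.463153746916
D = 1 − m·sn²u·sn²v = 0.8769760582006
sn(u+v) = (sn u·cn v·dn v + sn v·cn u·dn u)/D = -0.07578495712723827/0.8769760582006 = -0.0864162213079518
cn(u+v) = (cn u·cn v − sn u·sn v·dn u·dn v)/D = -0.8736953971094759/0.8769760582006 = -0.9962591212605559
dn(u+v) = (dn u·dn v − m·sn u·sn v·cn u·cn v)/D = 0.8754581361091567/0.8769760582006 = 0.9982691407852595

sn(u+v)=-0.08641622 cn(u+v)=-0.99625912 dn(u+v)=0.99826914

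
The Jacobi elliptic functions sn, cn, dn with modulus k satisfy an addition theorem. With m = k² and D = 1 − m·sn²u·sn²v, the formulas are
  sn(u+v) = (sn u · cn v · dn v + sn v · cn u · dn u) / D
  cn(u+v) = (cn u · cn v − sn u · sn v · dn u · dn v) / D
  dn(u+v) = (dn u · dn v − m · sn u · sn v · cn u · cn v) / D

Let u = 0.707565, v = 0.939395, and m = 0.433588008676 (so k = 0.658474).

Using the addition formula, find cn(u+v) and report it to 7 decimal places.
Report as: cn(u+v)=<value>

sn u = 0.6323346829375731, cn u = 0.7746953264053158, dn u = 0.9091925373190098
sn v = 0.7767912746115382, cn v = 0.6297581406281159, dn v = 0.8592851473772379
m = k² = 0.433588008676
D = 1 − m·sn²u·sn²v = 0.895388375473397
cn(u+v) = (cn u·cn v − sn u·sn v·dn u·dn v)/D = 0.1041241160392471/0.895388375473397 = 0.1162893319719458

cn(u+v)=0.1162893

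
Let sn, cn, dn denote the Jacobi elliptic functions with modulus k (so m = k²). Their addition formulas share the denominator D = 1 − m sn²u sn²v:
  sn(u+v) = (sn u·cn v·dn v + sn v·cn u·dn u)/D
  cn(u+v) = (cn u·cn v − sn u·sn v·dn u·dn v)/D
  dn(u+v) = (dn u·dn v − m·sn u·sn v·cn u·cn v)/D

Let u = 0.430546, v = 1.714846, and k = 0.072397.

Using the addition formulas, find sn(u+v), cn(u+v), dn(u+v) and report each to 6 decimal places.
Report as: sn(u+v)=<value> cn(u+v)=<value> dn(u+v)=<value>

sn(u+v)=0.841262 cn(u+v)=-0.540627 dn(u+v)=0.998144

sn u = 0.4173059890200534, cn u = 0.9087660378381199, dn u = 0.999543522354665
sn v = 0.9899893119961673, cn v = -0.1411423470591137, dn v = 0.9974282368613045
m = k² = 0.005241325609
D = 1 − m·sn²u·sn²v = 0.9991054360605273
sn(u+v) = (sn u·cn v·dn v + sn v·cn u·dn u)/D = 0.8405099148823174/0.9991054360605273 = 0.8412624779587307
cn(u+v) = (cn u·cn v − sn u·sn v·dn u·dn v)/D = -0.5401432729843222/0.9991054360605273 = -0.5406268983122613
dn(u+v) = (dn u·dn v − m·sn u·sn v·cn u·cn v)/D = 0.997250671413606/0.9991054360605273 = 0.9981435746619149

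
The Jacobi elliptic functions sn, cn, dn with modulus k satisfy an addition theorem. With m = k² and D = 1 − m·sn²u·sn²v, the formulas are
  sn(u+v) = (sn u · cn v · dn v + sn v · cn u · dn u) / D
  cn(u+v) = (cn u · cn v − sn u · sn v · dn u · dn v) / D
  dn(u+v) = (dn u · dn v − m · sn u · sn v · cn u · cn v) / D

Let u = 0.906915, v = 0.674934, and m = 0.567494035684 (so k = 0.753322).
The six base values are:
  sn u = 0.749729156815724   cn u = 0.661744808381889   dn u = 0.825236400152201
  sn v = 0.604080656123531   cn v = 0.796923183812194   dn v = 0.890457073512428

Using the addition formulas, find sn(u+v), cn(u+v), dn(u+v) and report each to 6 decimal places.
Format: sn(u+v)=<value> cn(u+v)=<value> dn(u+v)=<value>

m = k² = 0.567494035684
D = 1 − m·sn²u·sn²v = 0.8835981290074925
sn(u+v) = (sn u·cn v·dn v + sn v·cn u·dn u)/D = 0.8619131889047741/0.8835981290074925 = 0.9754583680172839
cn(u+v) = (cn u·cn v − sn u·sn v·dn u·dn v)/D = 0.1945541271151668/0.8835981290074925 = 0.220183950970676
dn(u+v) = (dn u·dn v − m·sn u·sn v·cn u·cn v)/D = 0.5992975417408556/0.8835981290074925 = 0.6782467301215549

sn(u+v)=0.975458 cn(u+v)=0.220184 dn(u+v)=0.678247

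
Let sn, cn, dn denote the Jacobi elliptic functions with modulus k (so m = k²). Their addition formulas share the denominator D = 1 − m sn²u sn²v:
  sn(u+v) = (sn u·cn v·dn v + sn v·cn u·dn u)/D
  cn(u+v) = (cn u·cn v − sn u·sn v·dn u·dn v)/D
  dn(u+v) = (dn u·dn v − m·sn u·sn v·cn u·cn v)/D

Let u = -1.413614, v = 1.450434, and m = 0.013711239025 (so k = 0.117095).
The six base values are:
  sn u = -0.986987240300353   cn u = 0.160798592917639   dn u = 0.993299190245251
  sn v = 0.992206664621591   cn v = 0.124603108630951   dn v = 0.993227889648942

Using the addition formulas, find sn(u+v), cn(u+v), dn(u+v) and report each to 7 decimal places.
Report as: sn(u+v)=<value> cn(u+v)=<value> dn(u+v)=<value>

sn(u+v)=0.0368116 cn(u+v)=0.9993222 dn(u+v)=0.9999907

m = k² = 0.013711239025
D = 1 − m·sn²u·sn²v = 0.9868506568833042
sn(u+v) = (sn u·cn v·dn v + sn v·cn u·dn u)/D = 0.03632751912000251/0.9868506568833042 = 0.03681156704575033
cn(u+v) = (cn u·cn v − sn u·sn v·dn u·dn v)/D = 0.9861817937609652/0.9868506568833042 = 0.9993222245760555
dn(u+v) = (dn u·dn v − m·sn u·sn v·cn u·cn v)/D = 0.9868414890064935/0.9868506568833042 = 0.9999907099653359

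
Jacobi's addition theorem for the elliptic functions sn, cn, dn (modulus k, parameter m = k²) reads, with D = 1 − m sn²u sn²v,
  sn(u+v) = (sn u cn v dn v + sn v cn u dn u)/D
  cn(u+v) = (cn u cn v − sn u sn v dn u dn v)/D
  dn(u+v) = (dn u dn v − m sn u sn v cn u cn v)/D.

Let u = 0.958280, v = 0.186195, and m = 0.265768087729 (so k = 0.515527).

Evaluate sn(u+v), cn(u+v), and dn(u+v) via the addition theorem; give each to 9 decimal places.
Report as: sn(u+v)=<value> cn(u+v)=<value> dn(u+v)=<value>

sn(u+v)=0.888253177 cn(u+v)=0.459354214 dn(u+v)=0.888994180

sn u = 0.7992178021513125, cn u = 0.6010415166395958, dn u = 0.9111755453314042
sn v = 0.1848420846392323, cn v = 0.9827682350107897, dn v = 0.9954494507755905
m = k² = 0.265768087729
D = 1 − m·sn²u·sn²v = 0.9941999084955716
sn(u+v) = (sn u·cn v·dn v + sn v·cn u·dn u)/D = 0.8831012270517727/0.9941999084955716 = 0.888253176756057
cn(u+v) = (cn u·cn v − sn u·sn v·dn u·dn v)/D = 0.4566899175942648/0.9941999084955716 = 0.4593542140688087
dn(u+v) = (dn u·dn v − m·sn u·sn v·cn u·cn v)/D = 0.8838379321002724/0.9941999084955716 = 0.888994179689375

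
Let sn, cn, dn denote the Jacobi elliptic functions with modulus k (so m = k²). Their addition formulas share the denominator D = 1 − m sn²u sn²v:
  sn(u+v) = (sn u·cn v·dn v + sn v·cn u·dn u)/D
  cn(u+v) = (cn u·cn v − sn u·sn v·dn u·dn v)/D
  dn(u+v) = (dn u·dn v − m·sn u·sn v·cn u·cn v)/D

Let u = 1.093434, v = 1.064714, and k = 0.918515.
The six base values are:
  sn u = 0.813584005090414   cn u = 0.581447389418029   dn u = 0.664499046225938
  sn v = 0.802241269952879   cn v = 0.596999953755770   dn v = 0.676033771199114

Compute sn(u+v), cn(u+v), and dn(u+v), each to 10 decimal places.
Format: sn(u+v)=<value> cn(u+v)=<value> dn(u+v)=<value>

m = k² = 0.843669805225
D = 1 − m·sn²u·sn²v = 0.6405923562297799
sn(u+v) = (sn u·cn v·dn v + sn v·cn u·dn u)/D = 0.638319052465186/0.6405923562297799 = 0.9964512474392086
cn(u+v) = (cn u·cn v − sn u·sn v·dn u·dn v)/D = 0.05391988612718201/0.6405923562297799 = 0.08417191620038782
dn(u+v) = (dn u·dn v − m·sn u·sn v·cn u·cn v)/D = 0.2580780532492655/0.6405923562297799 = 0.4028740754388476

sn(u+v)=0.9964512474 cn(u+v)=0.0841719162 dn(u+v)=0.4028740754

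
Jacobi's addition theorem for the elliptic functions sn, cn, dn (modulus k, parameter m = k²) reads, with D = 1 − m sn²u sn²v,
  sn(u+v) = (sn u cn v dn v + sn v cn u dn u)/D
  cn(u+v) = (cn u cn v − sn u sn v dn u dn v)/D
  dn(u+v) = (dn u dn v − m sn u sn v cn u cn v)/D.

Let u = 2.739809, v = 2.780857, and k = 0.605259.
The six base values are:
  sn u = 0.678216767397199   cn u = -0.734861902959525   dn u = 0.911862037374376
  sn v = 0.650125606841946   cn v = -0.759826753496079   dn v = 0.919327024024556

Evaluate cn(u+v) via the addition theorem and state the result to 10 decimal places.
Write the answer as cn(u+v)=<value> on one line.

m = k² = 0.366338457081
D = 1 − m·sn²u·sn²v = 0.9287780104415903
cn(u+v) = (cn u·cn v − sn u·sn v·dn u·dn v)/D = 0.1887396536255515/0.9287780104415903 = 0.203212879185

cn(u+v)=0.2032128792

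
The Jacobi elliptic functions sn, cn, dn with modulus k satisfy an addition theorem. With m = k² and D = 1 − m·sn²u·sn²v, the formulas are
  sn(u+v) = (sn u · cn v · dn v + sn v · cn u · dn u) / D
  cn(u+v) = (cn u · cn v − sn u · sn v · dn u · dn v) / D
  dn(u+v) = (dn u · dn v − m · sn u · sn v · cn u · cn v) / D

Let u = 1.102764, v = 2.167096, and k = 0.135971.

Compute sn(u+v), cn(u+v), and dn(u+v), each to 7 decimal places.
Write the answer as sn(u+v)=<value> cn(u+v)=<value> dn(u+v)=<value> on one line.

sn(u+v)=-0.1133452 cn(u+v)=-0.9935557 dn(u+v)=0.9998812

sn u = 0.8909933208135149, cn u = 0.4540164118902585, dn u = 0.992634302520372
sn v = 0.8342220713677821, cn v = -0.5514286315044287, dn v = 0.9935459893723726
m = k² = 0.018488112841
D = 1 − m·sn²u·sn²v = 0.9897857888369458
sn(u+v) = (sn u·cn v·dn v + sn v·cn u·dn u)/D = -0.1121874981858121/0.9897857888369458 = -0.1133452303024463
cn(u+v) = (cn u·cn v − sn u·sn v·dn u·dn v)/D = -0.9834072772937892/0.9897857888369458 = -0.9935556646548222
dn(u+v) = (dn u·dn v − m·sn u·sn v·cn u·cn v)/D = 0.9896682351944571/0.9897857888369458 = 0.9998812332488358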